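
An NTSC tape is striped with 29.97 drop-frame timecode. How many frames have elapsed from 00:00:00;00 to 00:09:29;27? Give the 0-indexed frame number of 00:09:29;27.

Complete 10-minute blocks: 0, each 17982 frames → 0.
Remaining 9 whole minutes in the current block: 1800 + 8 × 1798 = 16184 frames.
Within the current minute: 29 × 30 + 27 − 2 = 895 (labels ;00/;01 skipped at this minute). Total = 0 + 16184 + 895 = 17079.

17079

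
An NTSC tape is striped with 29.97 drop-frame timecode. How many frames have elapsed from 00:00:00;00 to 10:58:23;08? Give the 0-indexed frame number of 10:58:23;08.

1183912

As if non-drop at 30 labels/s: (10 × 3600 + 58 × 60 + 23) × 30 + 8 = 1185098.
Minute boundaries passed: 658; those not divisible by 10: 658 − 65 = 593; dropped labels = 2 × 593 = 1186.
Actual frame index = 1185098 − 1186 = 1183912.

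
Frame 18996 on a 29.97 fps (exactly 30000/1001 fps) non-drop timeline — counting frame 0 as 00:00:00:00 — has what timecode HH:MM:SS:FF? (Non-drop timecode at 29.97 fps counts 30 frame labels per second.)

18996 ÷ 30 = 633 full seconds, remainder 6 frames.
633 s = 0 h 10 min 33 s.
Timecode: 00:10:33:06.

00:10:33:06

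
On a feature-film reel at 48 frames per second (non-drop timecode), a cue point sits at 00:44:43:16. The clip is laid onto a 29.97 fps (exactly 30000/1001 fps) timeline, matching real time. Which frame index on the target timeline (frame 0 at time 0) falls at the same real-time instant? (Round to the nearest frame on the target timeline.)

frame 80420

Source frame index: (0×3600 + 44×60 + 43) × 48 + 16 = 128800.
Real time: 128800 / (48) = 8050/3 s.
Target frame: (8050/3) × (30000/1001) = 11500000/143 ≈ 80419.580 → 80420.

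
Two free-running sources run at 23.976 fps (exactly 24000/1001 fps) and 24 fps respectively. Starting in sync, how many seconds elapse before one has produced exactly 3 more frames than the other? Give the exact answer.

The gap grows by |24 − 24000/1001| = 24/1001 frames per second.
Time for a 3-frame gap: 3 ÷ (24/1001) = 125.125 s.

125.125 seconds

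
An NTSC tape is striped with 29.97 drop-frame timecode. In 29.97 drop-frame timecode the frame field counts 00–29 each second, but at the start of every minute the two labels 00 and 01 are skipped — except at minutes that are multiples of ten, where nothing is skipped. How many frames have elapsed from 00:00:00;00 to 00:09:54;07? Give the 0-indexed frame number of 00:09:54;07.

17809

As if non-drop at 30 labels/s: (0 × 3600 + 9 × 60 + 54) × 30 + 7 = 17827.
Minute boundaries passed: 9; those not divisible by 10: 9 − 0 = 9; dropped labels = 2 × 9 = 18.
Actual frame index = 17827 − 18 = 17809.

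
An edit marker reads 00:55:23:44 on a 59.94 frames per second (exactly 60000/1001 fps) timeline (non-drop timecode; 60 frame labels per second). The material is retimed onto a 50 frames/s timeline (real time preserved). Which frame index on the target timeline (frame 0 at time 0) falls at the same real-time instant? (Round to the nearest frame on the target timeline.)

Source frame index: (0×3600 + 55×60 + 23) × 60 + 44 = 199424.
Real time: 199424 / (60000/1001) = 6238232/1875 s.
Target frame: (6238232/1875) × (50) = 12476464/75 ≈ 166352.853 → 166353.

frame 166353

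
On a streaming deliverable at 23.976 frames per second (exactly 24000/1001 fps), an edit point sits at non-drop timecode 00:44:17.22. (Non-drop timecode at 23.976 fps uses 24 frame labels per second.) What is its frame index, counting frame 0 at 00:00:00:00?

Total seconds to the label: (0 × 3600 + 44 × 60 + 17) = 2657.
Frame index = 2657 × 24 + 22 = 63790.

63790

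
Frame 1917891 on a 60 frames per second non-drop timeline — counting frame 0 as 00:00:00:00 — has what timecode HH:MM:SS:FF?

08:52:44:51

1917891 ÷ 60 = 31964 full seconds, remainder 51 frames.
31964 s = 8 h 52 min 44 s.
Timecode: 08:52:44:51.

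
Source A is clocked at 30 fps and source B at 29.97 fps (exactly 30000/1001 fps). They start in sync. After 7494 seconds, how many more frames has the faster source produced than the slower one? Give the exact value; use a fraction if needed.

A emits 30 × 7494 = 224820 frames; B emits 30000/1001 × 7494 = 224820000/1001.
Difference = 224820/1001 frames (≈ 224.5954); B is behind A.

224820/1001 frames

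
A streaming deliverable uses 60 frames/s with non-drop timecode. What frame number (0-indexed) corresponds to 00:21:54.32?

frame 78872

Total seconds to the label: (0 × 3600 + 21 × 60 + 54) = 1314.
Frame index = 1314 × 60 + 32 = 78872.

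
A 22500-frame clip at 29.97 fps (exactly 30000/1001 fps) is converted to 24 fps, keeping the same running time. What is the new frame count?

Target frames = source frames × (target rate / source rate) = 22500 × (24)/(30000/1001) = 22500 × 1001/1250 = 18018.

18018 frames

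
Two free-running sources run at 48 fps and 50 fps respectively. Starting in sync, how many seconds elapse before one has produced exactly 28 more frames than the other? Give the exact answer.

The gap grows by |50 − 48| = 2 frames per second.
Time for a 28-frame gap: 28 ÷ (2) = 14 s.

14 seconds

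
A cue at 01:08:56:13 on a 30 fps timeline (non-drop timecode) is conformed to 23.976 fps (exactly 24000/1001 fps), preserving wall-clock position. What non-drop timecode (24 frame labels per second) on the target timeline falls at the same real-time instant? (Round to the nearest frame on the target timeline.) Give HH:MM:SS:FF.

Source frame index: (1×3600 + 8×60 + 56) × 30 + 13 = 124093.
Real time: 124093 / (30) = 124093/30 s.
Target frame: (124093/30) × (24000/1001) = 99274400/1001 ≈ 99175.225 → 99175.
At 24 labels/s: frame 99175 → 01:08:52:07.

01:08:52:07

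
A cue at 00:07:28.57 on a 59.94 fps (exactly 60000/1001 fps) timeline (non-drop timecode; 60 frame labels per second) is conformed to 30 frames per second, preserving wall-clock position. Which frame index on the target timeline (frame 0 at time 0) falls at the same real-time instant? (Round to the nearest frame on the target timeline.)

Source frame index: (0×3600 + 7×60 + 28) × 60 + 57 = 26937.
Real time: 26937 / (60000/1001) = 8987979/20000 s.
Target frame: (8987979/20000) × (30) = 26963937/2000 ≈ 13481.969 → 13482.

frame 13482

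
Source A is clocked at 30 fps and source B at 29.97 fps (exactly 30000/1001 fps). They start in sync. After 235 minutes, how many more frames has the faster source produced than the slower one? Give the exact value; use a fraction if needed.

235 min = 14100 s.
A emits 30 × 14100 = 423000 frames; B emits 30000/1001 × 14100 = 423000000/1001.
Difference = 423000/1001 frames (≈ 422.5774); B is behind A.

423000/1001 frames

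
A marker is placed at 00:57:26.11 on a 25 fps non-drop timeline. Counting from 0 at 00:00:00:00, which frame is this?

frame 86161

Total seconds to the label: (0 × 3600 + 57 × 60 + 26) = 3446.
Frame index = 3446 × 25 + 11 = 86161.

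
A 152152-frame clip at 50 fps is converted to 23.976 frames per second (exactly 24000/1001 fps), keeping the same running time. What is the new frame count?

Target frames = source frames × (target rate / source rate) = 152152 × (24000/1001)/(50) = 152152 × 480/1001 = 72960.

72960 frames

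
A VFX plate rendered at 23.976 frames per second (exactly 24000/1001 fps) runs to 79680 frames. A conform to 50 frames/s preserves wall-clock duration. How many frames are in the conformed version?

Target frames = source frames × (target rate / source rate) = 79680 × (50)/(24000/1001) = 79680 × 1001/480 = 166166.

166166 frames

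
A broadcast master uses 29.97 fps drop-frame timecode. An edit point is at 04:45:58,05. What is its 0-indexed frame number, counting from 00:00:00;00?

514231

Complete 10-minute blocks: 28, each 17982 frames → 503496.
Remaining 5 whole minutes in the current block: 1800 + 4 × 1798 = 8992 frames.
Within the current minute: 58 × 30 + 5 − 2 = 1743 (labels ;00/;01 skipped at this minute). Total = 503496 + 8992 + 1743 = 514231.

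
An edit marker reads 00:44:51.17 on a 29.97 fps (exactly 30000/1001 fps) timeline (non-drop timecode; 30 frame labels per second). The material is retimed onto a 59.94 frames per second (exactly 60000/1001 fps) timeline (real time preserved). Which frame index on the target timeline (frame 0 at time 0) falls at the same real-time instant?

Source frame index: (0×3600 + 44×60 + 51) × 30 + 17 = 80747.
Real time: 80747 / (30000/1001) = 80827747/30000 s.
Target frame: (80827747/30000) × (60000/1001) = 161494.

frame 161494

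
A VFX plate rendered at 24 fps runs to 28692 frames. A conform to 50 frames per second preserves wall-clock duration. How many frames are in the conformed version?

59775 frames

Target frames = source frames × (target rate / source rate) = 28692 × (50)/(24) = 28692 × 25/12 = 59775.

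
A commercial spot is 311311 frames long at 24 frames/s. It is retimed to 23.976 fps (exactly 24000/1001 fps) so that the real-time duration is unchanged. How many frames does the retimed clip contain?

311000 frames

Target frames = source frames × (target rate / source rate) = 311311 × (24000/1001)/(24) = 311311 × 1000/1001 = 311000.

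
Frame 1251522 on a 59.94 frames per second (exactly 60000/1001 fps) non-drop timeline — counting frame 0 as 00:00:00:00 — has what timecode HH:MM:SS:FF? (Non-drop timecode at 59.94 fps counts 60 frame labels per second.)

05:47:38:42

1251522 ÷ 60 = 20858 full seconds, remainder 42 frames.
20858 s = 5 h 47 min 38 s.
Timecode: 05:47:38:42.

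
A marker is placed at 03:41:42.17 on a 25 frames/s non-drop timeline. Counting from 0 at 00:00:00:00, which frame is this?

332567

Total seconds to the label: (3 × 3600 + 41 × 60 + 42) = 13302.
Frame index = 13302 × 25 + 17 = 332567.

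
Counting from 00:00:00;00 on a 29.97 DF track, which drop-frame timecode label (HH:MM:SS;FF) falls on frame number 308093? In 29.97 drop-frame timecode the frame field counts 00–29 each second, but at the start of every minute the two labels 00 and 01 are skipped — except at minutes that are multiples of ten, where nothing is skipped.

02:51:20;01

Ten DF minutes hold 17982 frames, so frame 308093 lies in block 17 (frames 305694–323675) with 2399 frames into that block.
The block's first minute is 1800 frames and the rest 1798 each; 2399 frames reaches minute 1, so 17 × 18 + 1 × 2 = 308 labels have been skipped so far.
Adding those back, label number 308093 + 308 = 308401 at 30 labels/s is 10280 s + 1 f = 2 h 51 min 20 s frame 1, i.e. 02:51:20;01.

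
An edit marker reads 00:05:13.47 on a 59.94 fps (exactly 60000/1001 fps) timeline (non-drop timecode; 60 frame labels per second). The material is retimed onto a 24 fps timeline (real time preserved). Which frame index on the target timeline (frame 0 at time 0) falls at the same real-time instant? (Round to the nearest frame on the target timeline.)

frame 7538

Source frame index: (0×3600 + 5×60 + 13) × 60 + 47 = 18827.
Real time: 18827 / (60000/1001) = 18845827/60000 s.
Target frame: (18845827/60000) × (24) = 18845827/2500 ≈ 7538.331 → 7538.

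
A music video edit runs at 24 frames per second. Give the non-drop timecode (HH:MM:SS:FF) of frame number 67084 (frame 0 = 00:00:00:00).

67084 ÷ 24 = 2795 full seconds, remainder 4 frames.
2795 s = 0 h 46 min 35 s.
Timecode: 00:46:35:04.

00:46:35:04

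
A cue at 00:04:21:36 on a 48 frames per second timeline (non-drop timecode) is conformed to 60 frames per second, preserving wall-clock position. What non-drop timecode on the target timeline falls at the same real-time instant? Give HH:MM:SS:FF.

00:04:21:45

Source frame index: (0×3600 + 4×60 + 21) × 48 + 36 = 12564.
Real time: 12564 / (48) = 1047/4 s.
Target frame: (1047/4) × (60) = 15705.
At 60 labels/s: frame 15705 → 00:04:21:45.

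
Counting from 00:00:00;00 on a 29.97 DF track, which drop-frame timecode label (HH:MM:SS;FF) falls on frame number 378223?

03:30:20;01

Each 10-minute DF block holds 10 × 60 × 30 − 9 × 2 = 17982 frames. 378223 ÷ 17982 → 21 full blocks, remainder 601.
Within the partial block the first minute is 1800 frames and each further minute 1798, so 0 further minute boundaries passed. Total skipped labels = 18 × 21 + 2 × 0 = 378.
Non-drop label index = 378223 + 378 = 378601; at 30 labels/s that is 03:30:20:01, i.e. DF 03:30:20;01.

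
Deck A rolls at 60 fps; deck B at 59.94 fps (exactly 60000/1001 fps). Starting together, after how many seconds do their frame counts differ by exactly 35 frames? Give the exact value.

The gap grows by |60000/1001 − 60| = 60/1001 frames per second.
Time for a 35-frame gap: 35 ÷ (60/1001) = 7007/12 s.

7007/12 seconds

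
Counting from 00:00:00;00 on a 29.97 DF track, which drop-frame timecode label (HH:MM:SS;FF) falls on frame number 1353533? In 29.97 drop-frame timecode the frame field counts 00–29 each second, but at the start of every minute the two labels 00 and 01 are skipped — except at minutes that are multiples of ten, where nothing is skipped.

12:32:42;27

Each 10-minute DF block holds 10 × 60 × 30 − 9 × 2 = 17982 frames. 1353533 ÷ 17982 → 75 full blocks, remainder 4883.
Within the partial block the first minute is 1800 frames and each further minute 1798, so 2 further minute boundaries passed. Total skipped labels = 18 × 75 + 2 × 2 = 1354.
Non-drop label index = 1353533 + 1354 = 1354887; at 30 labels/s that is 12:32:42:27, i.e. DF 12:32:42;27.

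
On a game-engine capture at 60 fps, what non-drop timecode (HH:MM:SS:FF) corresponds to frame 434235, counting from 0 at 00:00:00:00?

434235 ÷ 60 = 7237 full seconds, remainder 15 frames.
7237 s = 2 h 0 min 37 s.
Timecode: 02:00:37:15.

02:00:37:15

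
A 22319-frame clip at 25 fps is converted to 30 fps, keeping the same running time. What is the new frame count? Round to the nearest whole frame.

Frames at target rate = 22319 × (30) / (25) = 133914/5 ≈ 26782.800.
Nearest whole frame: 26783.

26783 frames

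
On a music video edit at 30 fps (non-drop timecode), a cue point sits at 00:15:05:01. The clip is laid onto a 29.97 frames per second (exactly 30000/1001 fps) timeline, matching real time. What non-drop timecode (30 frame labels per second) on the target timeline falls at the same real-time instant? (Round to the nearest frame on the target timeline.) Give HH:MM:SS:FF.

Source frame index: (0×3600 + 15×60 + 5) × 30 + 1 = 27151.
Real time: 27151 / (30) = 27151/30 s.
Target frame: (27151/30) × (30000/1001) = 27151000/1001 ≈ 27123.876 → 27124.
At 30 labels/s: frame 27124 → 00:15:04:04.

00:15:04:04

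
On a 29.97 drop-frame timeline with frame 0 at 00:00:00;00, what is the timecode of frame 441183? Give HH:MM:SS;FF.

Each 10-minute DF block holds 10 × 60 × 30 − 9 × 2 = 17982 frames. 441183 ÷ 17982 → 24 full blocks, remainder 9615.
Within the partial block the first minute is 1800 frames and each further minute 1798, so 5 further minute boundaries passed. Total skipped labels = 18 × 24 + 2 × 5 = 442.
Non-drop label index = 441183 + 442 = 441625; at 30 labels/s that is 04:05:20:25, i.e. DF 04:05:20;25.

04:05:20;25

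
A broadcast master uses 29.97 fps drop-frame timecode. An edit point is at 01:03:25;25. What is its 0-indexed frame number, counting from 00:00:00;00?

Complete 10-minute blocks: 6, each 17982 frames → 107892.
Remaining 3 whole minutes in the current block: 1800 + 2 × 1798 = 5396 frames.
Within the current minute: 25 × 30 + 25 − 2 = 773 (labels ;00/;01 skipped at this minute). Total = 107892 + 5396 + 773 = 114061.

114061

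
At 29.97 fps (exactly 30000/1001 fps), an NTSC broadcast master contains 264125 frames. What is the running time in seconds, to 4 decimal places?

Running time = 264125 × 1001/30000 = 2115113/240 s ≈ 8812.9708 s.

8812.9708 seconds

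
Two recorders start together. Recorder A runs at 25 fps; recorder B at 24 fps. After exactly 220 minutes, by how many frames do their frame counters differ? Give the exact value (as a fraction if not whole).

13200 frames

220 min = 13200 s.
A emits 25 × 13200 = 330000 frames; B emits 24 × 13200 = 316800.
Difference = 13200 frames; B is behind A.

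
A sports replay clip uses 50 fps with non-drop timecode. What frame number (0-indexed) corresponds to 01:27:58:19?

Total seconds to the label: (1 × 3600 + 27 × 60 + 58) = 5278.
Frame index = 5278 × 50 + 19 = 263919.

263919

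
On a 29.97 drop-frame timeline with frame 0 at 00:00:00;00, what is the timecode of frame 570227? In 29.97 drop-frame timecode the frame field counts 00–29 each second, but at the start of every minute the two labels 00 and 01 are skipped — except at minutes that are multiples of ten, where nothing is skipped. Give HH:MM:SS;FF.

Each 10-minute DF block holds 10 × 60 × 30 − 9 × 2 = 17982 frames. 570227 ÷ 17982 → 31 full blocks, remainder 12785.
Within the partial block the first minute is 1800 frames and each further minute 1798, so 7 further minute boundaries passed. Total skipped labels = 18 × 31 + 2 × 7 = 572.
Non-drop label index = 570227 + 572 = 570799; at 30 labels/s that is 05:17:06:19, i.e. DF 05:17:06;19.

05:17:06;19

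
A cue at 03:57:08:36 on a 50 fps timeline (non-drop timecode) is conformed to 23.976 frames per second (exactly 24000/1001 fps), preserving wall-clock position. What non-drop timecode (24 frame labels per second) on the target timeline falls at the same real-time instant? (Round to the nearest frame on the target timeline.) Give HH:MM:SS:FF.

03:56:54:12

Source frame index: (3×3600 + 57×60 + 8) × 50 + 36 = 711436.
Real time: 711436 / (50) = 355718/25 s.
Target frame: (355718/25) × (24000/1001) = 31044480/91 ≈ 341148.132 → 341148.
At 24 labels/s: frame 341148 → 03:56:54:12.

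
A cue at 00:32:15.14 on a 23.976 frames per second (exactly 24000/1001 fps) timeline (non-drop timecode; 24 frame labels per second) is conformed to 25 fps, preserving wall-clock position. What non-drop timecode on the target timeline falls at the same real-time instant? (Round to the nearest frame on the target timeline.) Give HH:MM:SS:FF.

00:32:17:13

Source frame index: (0×3600 + 32×60 + 15) × 24 + 14 = 46454.
Real time: 46454 / (24000/1001) = 23250227/12000 s.
Target frame: (23250227/12000) × (25) = 23250227/480 ≈ 48437.973 → 48438.
At 25 labels/s: frame 48438 → 00:32:17:13.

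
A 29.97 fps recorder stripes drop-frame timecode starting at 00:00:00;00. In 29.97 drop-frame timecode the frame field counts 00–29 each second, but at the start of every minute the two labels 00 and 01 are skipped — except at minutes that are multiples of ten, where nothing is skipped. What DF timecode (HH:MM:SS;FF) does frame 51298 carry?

00:28:31;20

Ten DF minutes hold 17982 frames, so frame 51298 lies in block 2 (frames 35964–53945) with 15334 frames into that block.
The block's first minute is 1800 frames and the rest 1798 each; 15334 frames reaches minute 8, so 2 × 18 + 8 × 2 = 52 labels have been skipped so far.
Adding those back, label number 51298 + 52 = 51350 at 30 labels/s is 1711 s + 20 f = 0 h 28 min 31 s frame 20, i.e. 00:28:31;20.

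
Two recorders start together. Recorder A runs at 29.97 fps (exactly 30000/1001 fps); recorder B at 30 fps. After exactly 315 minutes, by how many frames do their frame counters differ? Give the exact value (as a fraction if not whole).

315 min = 18900 s.
A emits 30000/1001 × 18900 = 81000000/143 frames; B emits 30 × 18900 = 567000.
Difference = 81000/143 frames (≈ 566.4336); B is ahead of A.

81000/143 frames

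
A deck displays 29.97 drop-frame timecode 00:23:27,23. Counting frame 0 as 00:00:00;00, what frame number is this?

42191

As if non-drop at 30 labels/s: (0 × 3600 + 23 × 60 + 27) × 30 + 23 = 42233.
Minute boundaries passed: 23; those not divisible by 10: 23 − 2 = 21; dropped labels = 2 × 21 = 42.
Actual frame index = 42233 − 42 = 42191.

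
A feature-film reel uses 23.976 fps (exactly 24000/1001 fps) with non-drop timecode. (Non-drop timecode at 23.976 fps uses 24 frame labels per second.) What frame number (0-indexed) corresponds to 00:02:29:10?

frame 3586

Total seconds to the label: (0 × 3600 + 2 × 60 + 29) = 149.
Frame index = 149 × 24 + 10 = 3586.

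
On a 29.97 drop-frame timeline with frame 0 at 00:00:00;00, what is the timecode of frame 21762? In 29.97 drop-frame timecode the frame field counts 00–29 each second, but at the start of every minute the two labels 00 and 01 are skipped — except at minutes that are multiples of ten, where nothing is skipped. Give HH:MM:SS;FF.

Ten DF minutes hold 17982 frames, so frame 21762 lies in block 1 (frames 17982–35963) with 3780 frames into that block.
The block's first minute is 1800 frames and the rest 1798 each; 3780 frames reaches minute 2, so 1 × 18 + 2 × 2 = 22 labels have been skipped so far.
Adding those back, label number 21762 + 22 = 21784 at 30 labels/s is 726 s + 4 f = 0 h 12 min 6 s frame 4, i.e. 00:12:06;04.

00:12:06;04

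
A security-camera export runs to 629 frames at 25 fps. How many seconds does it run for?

Running time = 629 / (25) = 25.16 s.

25.16 seconds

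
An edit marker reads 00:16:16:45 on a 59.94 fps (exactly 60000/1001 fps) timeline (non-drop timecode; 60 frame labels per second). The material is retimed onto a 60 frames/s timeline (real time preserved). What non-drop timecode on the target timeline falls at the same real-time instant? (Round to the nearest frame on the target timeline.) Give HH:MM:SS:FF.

00:16:17:44

Source frame index: (0×3600 + 16×60 + 16) × 60 + 45 = 58605.
Real time: 58605 / (60000/1001) = 3910907/4000 s.
Target frame: (3910907/4000) × (60) = 11732721/200 ≈ 58663.605 → 58664.
At 60 labels/s: frame 58664 → 00:16:17:44.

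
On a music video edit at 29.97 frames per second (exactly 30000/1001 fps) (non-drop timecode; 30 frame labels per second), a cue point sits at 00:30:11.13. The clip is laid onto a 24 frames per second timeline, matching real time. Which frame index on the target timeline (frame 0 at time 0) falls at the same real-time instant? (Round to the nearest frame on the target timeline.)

Source frame index: (0×3600 + 30×60 + 11) × 30 + 13 = 54343.
Real time: 54343 / (30000/1001) = 54397343/30000 s.
Target frame: (54397343/30000) × (24) = 54397343/1250 ≈ 43517.874 → 43518.

frame 43518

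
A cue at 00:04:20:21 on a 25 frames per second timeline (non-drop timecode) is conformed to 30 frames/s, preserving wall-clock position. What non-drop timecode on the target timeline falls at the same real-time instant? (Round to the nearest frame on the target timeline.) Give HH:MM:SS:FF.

Source frame index: (0×3600 + 4×60 + 20) × 25 + 21 = 6521.
Real time: 6521 / (25) = 6521/25 s.
Target frame: (6521/25) × (30) = 39126/5 ≈ 7825.200 → 7825.
At 30 labels/s: frame 7825 → 00:04:20:25.

00:04:20:25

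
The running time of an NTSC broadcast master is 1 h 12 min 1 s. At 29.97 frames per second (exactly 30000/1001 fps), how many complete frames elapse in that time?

129500 frames

1 h 12 min 1 s = 4321 s.
Frames = 4321 × 30000/1001 = 129630000/1001 ≈ 129500.4995.
Complete frames: 129500.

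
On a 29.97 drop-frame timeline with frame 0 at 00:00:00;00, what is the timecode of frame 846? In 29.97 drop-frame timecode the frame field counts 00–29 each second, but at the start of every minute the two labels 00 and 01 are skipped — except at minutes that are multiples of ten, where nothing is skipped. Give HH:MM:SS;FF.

00:00:28;06

Ten DF minutes hold 17982 frames, so frame 846 lies in block 0 (frames 0–17981) with 846 frames into that block.
The block's first minute is 1800 frames and the rest 1798 each; 846 frames reaches minute 0, so 0 × 18 + 0 × 2 = 0 labels have been skipped so far.
Adding those back, label number 846 + 0 = 846 at 30 labels/s is 28 s + 6 f = 0 h 0 min 28 s frame 6, i.e. 00:00:28;06.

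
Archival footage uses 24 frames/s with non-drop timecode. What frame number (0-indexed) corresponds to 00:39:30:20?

56900

Total seconds to the label: (0 × 3600 + 39 × 60 + 30) = 2370.
Frame index = 2370 × 24 + 20 = 56900.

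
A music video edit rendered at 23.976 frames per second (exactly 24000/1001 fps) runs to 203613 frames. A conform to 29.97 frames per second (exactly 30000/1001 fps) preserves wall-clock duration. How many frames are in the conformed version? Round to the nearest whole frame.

254516 frames

Frames at target rate = 203613 × (30000/1001) / (24000/1001) = 1018065/4 ≈ 254516.250.
Nearest whole frame: 254516.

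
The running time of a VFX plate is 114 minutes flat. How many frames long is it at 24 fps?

114 min = 6840 s.
Frames = 6840 × 24 = 164160.

164160 frames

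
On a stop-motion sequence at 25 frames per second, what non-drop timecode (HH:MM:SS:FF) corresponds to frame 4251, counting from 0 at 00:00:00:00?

4251 ÷ 25 = 170 full seconds, remainder 1 frame.
170 s = 0 h 2 min 50 s.
Timecode: 00:02:50:01.

00:02:50:01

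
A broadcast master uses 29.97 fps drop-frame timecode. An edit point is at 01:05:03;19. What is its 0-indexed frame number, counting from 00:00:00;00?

Complete 10-minute blocks: 6, each 17982 frames → 107892.
Remaining 5 whole minutes in the current block: 1800 + 4 × 1798 = 8992 frames.
Within the current minute: 3 × 30 + 19 − 2 = 107 (labels ;00/;01 skipped at this minute). Total = 107892 + 8992 + 107 = 116991.

116991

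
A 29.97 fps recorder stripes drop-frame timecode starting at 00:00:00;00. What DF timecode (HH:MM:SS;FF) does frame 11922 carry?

Each 10-minute DF block holds 10 × 60 × 30 − 9 × 2 = 17982 frames. 11922 ÷ 17982 → 0 full blocks, remainder 11922.
Within the partial block the first minute is 1800 frames and each further minute 1798, so 6 further minute boundaries passed. Total skipped labels = 18 × 0 + 2 × 6 = 12.
Non-drop label index = 11922 + 12 = 11934; at 30 labels/s that is 00:06:37:24, i.e. DF 00:06:37;24.

00:06:37;24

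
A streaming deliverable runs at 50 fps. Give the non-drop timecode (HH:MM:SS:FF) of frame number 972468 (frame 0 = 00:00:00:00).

05:24:09:18

972468 ÷ 50 = 19449 full seconds, remainder 18 frames.
19449 s = 5 h 24 min 9 s.
Timecode: 05:24:09:18.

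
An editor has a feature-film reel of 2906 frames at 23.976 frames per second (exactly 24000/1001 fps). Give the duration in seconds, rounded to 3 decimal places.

121.204 seconds

Running time = 2906 × 1001/24000 = 1454453/12000 s ≈ 121.204 s.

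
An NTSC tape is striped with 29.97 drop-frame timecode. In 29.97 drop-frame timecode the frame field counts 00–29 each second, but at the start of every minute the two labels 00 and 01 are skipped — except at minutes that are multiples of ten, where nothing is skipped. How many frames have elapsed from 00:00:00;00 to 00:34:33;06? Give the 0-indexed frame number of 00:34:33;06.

As if non-drop at 30 labels/s: (0 × 3600 + 34 × 60 + 33) × 30 + 6 = 62196.
Minute boundaries passed: 34; those not divisible by 10: 34 − 3 = 31; dropped labels = 2 × 31 = 62.
Actual frame index = 62196 − 62 = 62134.

62134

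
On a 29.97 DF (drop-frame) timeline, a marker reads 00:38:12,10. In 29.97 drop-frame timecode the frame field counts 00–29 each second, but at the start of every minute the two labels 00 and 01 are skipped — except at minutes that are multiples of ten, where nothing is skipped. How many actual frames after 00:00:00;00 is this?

68700

As if non-drop at 30 labels/s: (0 × 3600 + 38 × 60 + 12) × 30 + 10 = 68770.
Minute boundaries passed: 38; those not divisible by 10: 38 − 3 = 35; dropped labels = 2 × 35 = 70.
Actual frame index = 68770 − 70 = 68700.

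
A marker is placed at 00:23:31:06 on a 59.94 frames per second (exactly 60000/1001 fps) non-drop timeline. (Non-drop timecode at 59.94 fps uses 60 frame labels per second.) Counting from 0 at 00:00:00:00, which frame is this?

Total seconds to the label: (0 × 3600 + 23 × 60 + 31) = 1411.
Frame index = 1411 × 60 + 6 = 84666.

frame 84666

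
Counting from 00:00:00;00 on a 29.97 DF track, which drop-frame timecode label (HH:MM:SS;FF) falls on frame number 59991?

00:33:21;21

Ten DF minutes hold 17982 frames, so frame 59991 lies in block 3 (frames 53946–71927) with 6045 frames into that block.
The block's first minute is 1800 frames and the rest 1798 each; 6045 frames reaches minute 3, so 3 × 18 + 3 × 2 = 60 labels have been skipped so far.
Adding those back, label number 59991 + 60 = 60051 at 30 labels/s is 2001 s + 21 f = 0 h 33 min 21 s frame 21, i.e. 00:33:21;21.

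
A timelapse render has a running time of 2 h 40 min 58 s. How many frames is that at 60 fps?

579480 frames

2 h 40 min 58 s = 9658 s.
Frames = 9658 × 60 = 579480.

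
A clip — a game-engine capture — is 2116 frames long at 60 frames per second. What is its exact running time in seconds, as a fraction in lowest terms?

Running time = 2116 ÷ (60) = 2116 × 1/60 = 529/15 s.

529/15 seconds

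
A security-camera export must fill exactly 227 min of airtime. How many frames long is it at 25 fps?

340500 frames

227 min = 13620 s.
Frames = 13620 × 25 = 340500.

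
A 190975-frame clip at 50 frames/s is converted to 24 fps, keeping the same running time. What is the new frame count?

Target frames = source frames × (target rate / source rate) = 190975 × (24)/(50) = 190975 × 12/25 = 91668.

91668 frames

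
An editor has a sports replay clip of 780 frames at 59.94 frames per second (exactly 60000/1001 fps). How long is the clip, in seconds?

Running time = 780 / (60000/1001) = 13.013 s.

13.013 seconds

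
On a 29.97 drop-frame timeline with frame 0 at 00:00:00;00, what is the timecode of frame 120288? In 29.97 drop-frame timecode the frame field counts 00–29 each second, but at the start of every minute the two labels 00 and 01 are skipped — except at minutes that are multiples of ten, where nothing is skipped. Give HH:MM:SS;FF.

Each 10-minute DF block holds 10 × 60 × 30 − 9 × 2 = 17982 frames. 120288 ÷ 17982 → 6 full blocks, remainder 12396.
Within the partial block the first minute is 1800 frames and each further minute 1798, so 6 further minute boundaries passed. Total skipped labels = 18 × 6 + 2 × 6 = 120.
Non-drop label index = 120288 + 120 = 120408; at 30 labels/s that is 01:06:53:18, i.e. DF 01:06:53;18.

01:06:53;18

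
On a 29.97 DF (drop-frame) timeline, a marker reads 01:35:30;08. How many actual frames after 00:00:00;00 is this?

171736

As if non-drop at 30 labels/s: (1 × 3600 + 35 × 60 + 30) × 30 + 8 = 171908.
Minute boundaries passed: 95; those not divisible by 10: 95 − 9 = 86; dropped labels = 2 × 86 = 172.
Actual frame index = 171908 − 172 = 171736.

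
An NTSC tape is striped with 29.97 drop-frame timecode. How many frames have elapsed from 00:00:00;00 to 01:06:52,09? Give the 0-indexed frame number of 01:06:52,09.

120249

As if non-drop at 30 labels/s: (1 × 3600 + 6 × 60 + 52) × 30 + 9 = 120369.
Minute boundaries passed: 66; those not divisible by 10: 66 − 6 = 60; dropped labels = 2 × 60 = 120.
Actual frame index = 120369 − 120 = 120249.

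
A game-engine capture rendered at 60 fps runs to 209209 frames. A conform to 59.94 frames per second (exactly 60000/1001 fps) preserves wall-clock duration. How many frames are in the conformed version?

Target frames = source frames × (target rate / source rate) = 209209 × (60000/1001)/(60) = 209209 × 1000/1001 = 209000.

209000 frames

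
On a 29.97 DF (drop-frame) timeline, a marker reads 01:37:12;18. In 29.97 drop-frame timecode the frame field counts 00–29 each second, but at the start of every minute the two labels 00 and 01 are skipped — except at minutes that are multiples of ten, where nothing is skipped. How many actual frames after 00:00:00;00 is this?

174802

As if non-drop at 30 labels/s: (1 × 3600 + 37 × 60 + 12) × 30 + 18 = 174978.
Minute boundaries passed: 97; those not divisible by 10: 97 − 9 = 88; dropped labels = 2 × 88 = 176.
Actual frame index = 174978 − 176 = 174802.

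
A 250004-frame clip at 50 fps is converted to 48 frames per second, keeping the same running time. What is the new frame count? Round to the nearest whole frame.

240004 frames

Frames at target rate = 250004 × (48) / (50) = 6000096/25 ≈ 240003.840.
Nearest whole frame: 240004.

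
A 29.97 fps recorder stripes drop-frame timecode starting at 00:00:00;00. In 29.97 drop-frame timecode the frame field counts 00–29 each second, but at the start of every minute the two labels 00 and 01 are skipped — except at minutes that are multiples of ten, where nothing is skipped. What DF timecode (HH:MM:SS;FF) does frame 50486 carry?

00:28:04;18

Ten DF minutes hold 17982 frames, so frame 50486 lies in block 2 (frames 35964–53945) with 14522 frames into that block.
The block's first minute is 1800 frames and the rest 1798 each; 14522 frames reaches minute 8, so 2 × 18 + 8 × 2 = 52 labels have been skipped so far.
Adding those back, label number 50486 + 52 = 50538 at 30 labels/s is 1684 s + 18 f = 0 h 28 min 4 s frame 18, i.e. 00:28:04;18.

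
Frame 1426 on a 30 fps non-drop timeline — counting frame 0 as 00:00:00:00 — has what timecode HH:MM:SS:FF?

00:00:47:16

1426 ÷ 30 = 47 full seconds, remainder 16 frames.
47 s = 0 h 0 min 47 s.
Timecode: 00:00:47:16.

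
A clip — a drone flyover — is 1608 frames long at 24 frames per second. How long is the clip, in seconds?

Running time = 1608 / (24) = 67 s.

67 seconds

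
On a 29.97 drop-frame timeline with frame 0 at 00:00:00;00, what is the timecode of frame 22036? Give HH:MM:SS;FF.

00:12:15;08

Each 10-minute DF block holds 10 × 60 × 30 − 9 × 2 = 17982 frames. 22036 ÷ 17982 → 1 full block, remainder 4054.
Within the partial block the first minute is 1800 frames and each further minute 1798, so 2 further minute boundaries passed. Total skipped labels = 18 × 1 + 2 × 2 = 22.
Non-drop label index = 22036 + 22 = 22058; at 30 labels/s that is 00:12:15:08, i.e. DF 00:12:15;08.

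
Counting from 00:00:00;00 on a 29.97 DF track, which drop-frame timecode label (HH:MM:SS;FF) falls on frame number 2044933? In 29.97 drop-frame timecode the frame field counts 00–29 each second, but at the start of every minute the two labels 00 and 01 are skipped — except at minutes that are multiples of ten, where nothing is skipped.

Ten DF minutes hold 17982 frames, so frame 2044933 lies in block 113 (frames 2031966–2049947) with 12967 frames into that block.
The block's first minute is 1800 frames and the rest 1798 each; 12967 frames reaches minute 7, so 113 × 18 + 7 × 2 = 2048 labels have been skipped so far.
Adding those back, label number 2044933 + 2048 = 2046981 at 30 labels/s is 68232 s + 21 f = 18 h 57 min 12 s frame 21, i.e. 18:57:12;21.

18:57:12;21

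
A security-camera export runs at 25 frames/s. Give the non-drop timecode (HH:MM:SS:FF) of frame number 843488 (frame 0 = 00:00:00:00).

843488 ÷ 25 = 33739 full seconds, remainder 13 frames.
33739 s = 9 h 22 min 19 s.
Timecode: 09:22:19:13.

09:22:19:13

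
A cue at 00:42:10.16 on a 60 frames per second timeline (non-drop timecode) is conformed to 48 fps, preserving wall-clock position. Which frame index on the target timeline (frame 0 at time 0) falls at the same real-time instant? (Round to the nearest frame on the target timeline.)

frame 121453

Source frame index: (0×3600 + 42×60 + 10) × 60 + 16 = 151816.
Real time: 151816 / (60) = 37954/15 s.
Target frame: (37954/15) × (48) = 607264/5 ≈ 121452.800 → 121453.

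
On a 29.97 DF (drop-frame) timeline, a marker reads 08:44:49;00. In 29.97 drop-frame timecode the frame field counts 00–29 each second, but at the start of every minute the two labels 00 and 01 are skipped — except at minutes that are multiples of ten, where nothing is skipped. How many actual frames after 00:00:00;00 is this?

Complete 10-minute blocks: 52, each 17982 frames → 935064.
Remaining 4 whole minutes in the current block: 1800 + 3 × 1798 = 7194 frames.
Within the current minute: 49 × 30 + 0 − 2 = 1468 (labels ;00/;01 skipped at this minute). Total = 935064 + 7194 + 1468 = 943726.

943726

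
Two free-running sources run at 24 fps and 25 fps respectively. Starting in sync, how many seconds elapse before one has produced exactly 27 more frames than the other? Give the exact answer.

27 seconds

The gap grows by |25 − 24| = 1 frame per second.
Time for a 27-frame gap: 27 ÷ (1) = 27 s.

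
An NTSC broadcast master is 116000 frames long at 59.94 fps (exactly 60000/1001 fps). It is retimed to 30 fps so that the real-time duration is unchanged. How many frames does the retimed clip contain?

58058 frames

Target frames = source frames × (target rate / source rate) = 116000 × (30)/(60000/1001) = 116000 × 1001/2000 = 58058.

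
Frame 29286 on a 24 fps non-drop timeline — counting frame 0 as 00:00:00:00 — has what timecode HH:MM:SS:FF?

00:20:20:06

29286 ÷ 24 = 1220 full seconds, remainder 6 frames.
1220 s = 0 h 20 min 20 s.
Timecode: 00:20:20:06.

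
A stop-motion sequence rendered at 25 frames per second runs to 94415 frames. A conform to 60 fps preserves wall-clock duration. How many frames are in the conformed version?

226596 frames

Target frames = source frames × (target rate / source rate) = 94415 × (60)/(25) = 94415 × 12/5 = 226596.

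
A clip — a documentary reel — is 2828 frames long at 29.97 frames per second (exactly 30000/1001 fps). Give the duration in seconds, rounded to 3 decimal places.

Running time = 2828 × 1001/30000 = 707707/7500 s ≈ 94.361 s.

94.361 seconds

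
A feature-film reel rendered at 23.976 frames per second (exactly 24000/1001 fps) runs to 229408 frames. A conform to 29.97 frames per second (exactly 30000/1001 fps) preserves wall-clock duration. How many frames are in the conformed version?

286760 frames

Target frames = source frames × (target rate / source rate) = 229408 × (30000/1001)/(24000/1001) = 229408 × 5/4 = 286760.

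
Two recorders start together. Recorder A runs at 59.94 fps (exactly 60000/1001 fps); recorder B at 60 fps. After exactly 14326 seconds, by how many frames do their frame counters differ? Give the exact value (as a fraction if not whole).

A emits 60000/1001 × 14326 = 66120000/77 frames; B emits 60 × 14326 = 859560.
Difference = 66120/77 frames (≈ 858.7013); B is ahead of A.

66120/77 frames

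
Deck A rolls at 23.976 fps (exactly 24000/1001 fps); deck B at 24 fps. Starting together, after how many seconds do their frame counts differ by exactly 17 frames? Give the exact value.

The gap grows by |24 − 24000/1001| = 24/1001 frames per second.
Time for a 17-frame gap: 17 ÷ (24/1001) = 17017/24 s.

17017/24 seconds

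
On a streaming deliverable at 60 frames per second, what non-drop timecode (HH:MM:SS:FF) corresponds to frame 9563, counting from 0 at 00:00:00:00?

9563 ÷ 60 = 159 full seconds, remainder 23 frames.
159 s = 0 h 2 min 39 s.
Timecode: 00:02:39:23.

00:02:39:23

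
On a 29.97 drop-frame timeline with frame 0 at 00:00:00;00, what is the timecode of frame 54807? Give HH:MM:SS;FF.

Each 10-minute DF block holds 10 × 60 × 30 − 9 × 2 = 17982 frames. 54807 ÷ 17982 → 3 full blocks, remainder 861.
Within the partial block the first minute is 1800 frames and each further minute 1798, so 0 further minute boundaries passed. Total skipped labels = 18 × 3 + 2 × 0 = 54.
Non-drop label index = 54807 + 54 = 54861; at 30 labels/s that is 00:30:28:21, i.e. DF 00:30:28;21.

00:30:28;21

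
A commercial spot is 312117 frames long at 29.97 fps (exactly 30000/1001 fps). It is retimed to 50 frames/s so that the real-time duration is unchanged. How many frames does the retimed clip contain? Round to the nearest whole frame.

Frames at target rate = 312117 × (50) / (30000/1001) = 104143039/200 ≈ 520715.195.
Nearest whole frame: 520715.

520715 frames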